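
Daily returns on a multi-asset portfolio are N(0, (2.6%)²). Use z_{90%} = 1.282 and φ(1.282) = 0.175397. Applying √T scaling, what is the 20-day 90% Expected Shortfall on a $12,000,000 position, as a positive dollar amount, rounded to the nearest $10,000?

σ_{20d} = 2.6% × √20 = 11.628%.
ES multiplier = φ(z)/(1−α) = 0.175397/0.1 = 1.754.
ES = 11.628% × 1.754 = 20.396%; on $12,000,000: $2,447,520.

$2,450,000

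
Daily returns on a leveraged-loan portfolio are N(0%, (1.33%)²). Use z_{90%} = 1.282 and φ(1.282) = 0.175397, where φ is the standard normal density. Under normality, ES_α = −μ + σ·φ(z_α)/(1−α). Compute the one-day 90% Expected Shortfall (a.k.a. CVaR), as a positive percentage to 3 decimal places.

2.333%

Tail multiplier: φ(z)/(1−α) = 0.175397 / 0.1 = 1.754.
ES = 1.33% × 1.754 = 2.333%.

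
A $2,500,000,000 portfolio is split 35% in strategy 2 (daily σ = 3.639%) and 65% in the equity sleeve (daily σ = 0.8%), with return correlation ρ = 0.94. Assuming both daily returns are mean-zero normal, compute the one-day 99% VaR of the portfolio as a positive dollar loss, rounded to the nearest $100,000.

$103,000,000

σ_p² = 0.35²·3.639² + 0.65²·0.8² + 2·0.94·0.35·0.65·3.639·0.8 = 3.1377 (%²).
σ_p = √3.1377 = 1.771%.
At 99%, z = 2.326.
VaR = 2.326 × 1.771% = 4.119%; on $2,500,000,000 that is $102,975,000.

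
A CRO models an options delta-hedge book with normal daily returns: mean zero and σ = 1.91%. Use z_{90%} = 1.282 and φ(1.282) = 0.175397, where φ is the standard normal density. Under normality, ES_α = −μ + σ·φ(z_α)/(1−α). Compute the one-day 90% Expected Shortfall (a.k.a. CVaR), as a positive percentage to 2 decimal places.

3.35%

Tail multiplier: φ(z)/(1−α) = 0.175397 / 0.1 = 1.754.
ES = 1.91% × 1.754 = 3.350%.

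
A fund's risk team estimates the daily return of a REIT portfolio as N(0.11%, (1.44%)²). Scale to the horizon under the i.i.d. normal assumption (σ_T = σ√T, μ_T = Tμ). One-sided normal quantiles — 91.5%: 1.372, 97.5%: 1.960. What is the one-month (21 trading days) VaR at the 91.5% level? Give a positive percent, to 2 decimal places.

σ_{21d} = 1.44% × √21 = 6.599%; μ_{21d} = 21 × 0.11% = 2.310%.
VaR = −(2.310%) + 1.372 × 6.599% = 6.744%.

6.74%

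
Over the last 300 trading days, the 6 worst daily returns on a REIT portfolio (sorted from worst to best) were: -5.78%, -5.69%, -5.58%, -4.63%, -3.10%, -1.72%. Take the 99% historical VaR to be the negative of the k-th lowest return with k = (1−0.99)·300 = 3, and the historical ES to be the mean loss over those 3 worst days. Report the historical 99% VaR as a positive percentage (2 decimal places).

k = 3; the 3rd lowest return is -5.58%, so VaR = 5.58%.

5.58%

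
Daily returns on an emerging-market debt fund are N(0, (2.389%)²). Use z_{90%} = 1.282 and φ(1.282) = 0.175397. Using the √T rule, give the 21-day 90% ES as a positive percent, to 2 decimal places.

σ_{21d} = 2.389% × √21 = 10.948%.
ES multiplier = φ(z)/(1−α) = 0.175397/0.1 = 1.754.
ES = 10.948% × 1.754 = 19.203%.

19.20%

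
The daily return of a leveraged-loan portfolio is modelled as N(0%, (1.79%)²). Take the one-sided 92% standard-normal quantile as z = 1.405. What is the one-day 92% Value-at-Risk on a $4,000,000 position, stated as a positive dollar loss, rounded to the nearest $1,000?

$101,000

VaR = z·σ = 1.405 × 1.79% = 2.515%.
On $4,000,000: 0.02515 × $4,000,000 = $100,600.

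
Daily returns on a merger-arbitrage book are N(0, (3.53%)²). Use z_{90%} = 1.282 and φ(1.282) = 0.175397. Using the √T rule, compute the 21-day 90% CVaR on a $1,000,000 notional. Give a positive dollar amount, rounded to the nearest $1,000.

$284,000

σ_{21d} = 3.53% × √21 = 16.176%.
ES multiplier = φ(z)/(1−α) = 0.175397/0.1 = 1.754.
ES = 16.176% × 1.754 = 28.373%; on $1,000,000: $283,730.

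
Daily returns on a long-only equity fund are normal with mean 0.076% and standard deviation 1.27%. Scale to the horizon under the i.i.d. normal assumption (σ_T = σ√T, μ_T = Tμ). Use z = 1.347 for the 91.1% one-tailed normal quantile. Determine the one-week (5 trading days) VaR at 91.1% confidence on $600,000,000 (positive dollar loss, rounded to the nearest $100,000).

σ_{5d} = 1.27% × √5 = 2.840%; μ_{5d} = 5 × 0.076% = 0.380%.
VaR = −(0.380%) + 1.347 × 2.840% = 3.445%.
On $600,000,000: 0.03445 × $600,000,000 = $20,670,000.

$20,700,000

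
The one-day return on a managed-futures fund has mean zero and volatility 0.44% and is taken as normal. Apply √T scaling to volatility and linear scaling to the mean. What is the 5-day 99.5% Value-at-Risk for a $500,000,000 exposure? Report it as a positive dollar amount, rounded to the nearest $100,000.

$12,700,000

At 99.5%, z = 2.576.
σ_{5d} = 0.44% × √5 = 0.984%.
VaR = 2.576 × 0.984% = 2.535%.
On $500,000,000: 0.02535 × $500,000,000 = $12,675,000.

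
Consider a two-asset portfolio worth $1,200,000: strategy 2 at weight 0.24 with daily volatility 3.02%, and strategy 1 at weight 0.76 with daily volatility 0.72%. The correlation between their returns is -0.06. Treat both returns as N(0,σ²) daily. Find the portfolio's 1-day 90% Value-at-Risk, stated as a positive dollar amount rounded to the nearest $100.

σ_p² = 0.24²·3.02² + 0.76²·0.72² + 2·-0.06·0.24·0.76·3.02·0.72 = 0.7772 (%²).
σ_p = √0.7772 = 0.882%.
At 90%, z = 1.282.
VaR = 1.282 × 0.882% = 1.131%; on $1,200,000 that is $13,572.

$13,600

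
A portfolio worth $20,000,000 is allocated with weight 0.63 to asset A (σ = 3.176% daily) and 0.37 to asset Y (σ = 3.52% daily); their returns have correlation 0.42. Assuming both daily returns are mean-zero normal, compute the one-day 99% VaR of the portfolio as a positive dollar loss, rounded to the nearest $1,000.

σ_p² = 0.63²·3.176² + 0.37²·3.52² + 2·0.42·0.63·0.37·3.176·3.52 = 7.8888 (%²).
σ_p = √7.8888 = 2.809%.
At 99%, z = 2.326.
VaR = 2.326 × 2.809% = 6.534%; on $20,000,000 that is $1,306,800.

$1,307,000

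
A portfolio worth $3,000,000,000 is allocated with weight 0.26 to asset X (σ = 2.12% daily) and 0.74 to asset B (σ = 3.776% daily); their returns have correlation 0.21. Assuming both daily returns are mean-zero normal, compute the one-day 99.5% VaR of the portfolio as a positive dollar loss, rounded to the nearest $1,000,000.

σ_p² = 0.26²·2.12² + 0.74²·3.776² + 2·0.21·0.26·0.74·2.12·3.776 = 8.7585 (%²).
σ_p = √8.7585 = 2.959%.
At 99.5%, z = 2.576.
VaR = 2.576 × 2.959% = 7.622%; on $3,000,000,000 that is $228,660,000.

$229,000,000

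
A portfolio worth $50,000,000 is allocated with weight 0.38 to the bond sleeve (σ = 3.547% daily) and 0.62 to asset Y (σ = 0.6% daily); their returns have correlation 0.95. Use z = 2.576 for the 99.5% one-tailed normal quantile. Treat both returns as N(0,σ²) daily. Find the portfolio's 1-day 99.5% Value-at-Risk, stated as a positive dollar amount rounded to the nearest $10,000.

σ_p² = 0.38²·3.547² + 0.62²·0.6² + 2·0.95·0.38·0.62·3.547·0.6 = 2.9078 (%²).
σ_p = √2.9078 = 1.705%.
VaR = 2.576 × 1.705% = 4.392%; on $50,000,000 that is $2,196,000.

$2,200,000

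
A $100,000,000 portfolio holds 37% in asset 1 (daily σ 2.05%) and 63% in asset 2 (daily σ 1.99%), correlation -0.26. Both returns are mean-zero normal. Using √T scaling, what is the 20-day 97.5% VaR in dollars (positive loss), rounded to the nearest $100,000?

σ_p = √(0.37²·2.05² + 0.63²·1.99² + 2·-0.26·0.37·0.63·2.05·1.99) = 1.286%.
σ_{20d} = 1.286% × √20 = 5.751%.
z(97.5%) = 1.960.
VaR = 1.960 × 5.751% = 11.272%; on $100,000,000 that is $11,272,000.

$11,300,000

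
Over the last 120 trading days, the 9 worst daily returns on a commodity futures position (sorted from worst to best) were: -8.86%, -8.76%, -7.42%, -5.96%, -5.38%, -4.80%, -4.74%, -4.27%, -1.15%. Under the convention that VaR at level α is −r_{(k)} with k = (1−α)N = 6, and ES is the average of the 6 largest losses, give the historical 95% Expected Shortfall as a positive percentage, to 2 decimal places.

6.86%

The 6 worst returns sum to -41.18%.
ES = −(-41.18%) / 6 = 6.8633…% ≈ 6.86%.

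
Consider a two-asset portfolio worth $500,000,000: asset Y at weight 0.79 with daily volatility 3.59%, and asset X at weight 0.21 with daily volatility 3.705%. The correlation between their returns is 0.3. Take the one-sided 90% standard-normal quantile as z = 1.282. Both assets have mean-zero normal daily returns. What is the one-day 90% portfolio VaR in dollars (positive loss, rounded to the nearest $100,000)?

σ_p² = 0.79²·3.59² + 0.21²·3.705² + 2·0.3·0.79·0.21·3.59·3.705 = 9.9728 (%²).
σ_p = √9.9728 = 3.158%.
VaR = 1.282 × 3.158% = 4.049%; on $500,000,000 that is $20,245,000.

$20,200,000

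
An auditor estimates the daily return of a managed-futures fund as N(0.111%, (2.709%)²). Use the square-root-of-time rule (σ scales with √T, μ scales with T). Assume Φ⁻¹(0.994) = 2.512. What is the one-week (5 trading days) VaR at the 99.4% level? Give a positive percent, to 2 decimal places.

σ_{5d} = 2.709% × √5 = 6.058%; μ_{5d} = 5 × 0.111% = 0.555%.
VaR = −(0.555%) + 2.512 × 6.058% = 14.663%.

14.66%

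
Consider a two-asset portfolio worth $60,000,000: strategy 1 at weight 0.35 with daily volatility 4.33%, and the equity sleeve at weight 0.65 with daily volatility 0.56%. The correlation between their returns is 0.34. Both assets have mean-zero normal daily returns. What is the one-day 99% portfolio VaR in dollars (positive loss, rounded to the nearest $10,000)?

$2,340,000

σ_p² = 0.35²·4.33² + 0.65²·0.56² + 2·0.34·0.35·0.65·4.33·0.56 = 2.8044 (%²).
σ_p = √2.8044 = 1.675%.
At 99%, z = 2.326.
VaR = 2.326 × 1.675% = 3.896%; on $60,000,000 that is $2,337,600.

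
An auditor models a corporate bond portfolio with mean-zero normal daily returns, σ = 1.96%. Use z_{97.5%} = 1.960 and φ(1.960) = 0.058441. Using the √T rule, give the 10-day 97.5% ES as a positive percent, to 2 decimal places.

σ_{10d} = 1.96% × √10 = 6.198%.
ES multiplier = φ(z)/(1−α) = 0.058441/0.025 = 2.338.
ES = 6.198% × 2.338 = 14.491%.

14.49%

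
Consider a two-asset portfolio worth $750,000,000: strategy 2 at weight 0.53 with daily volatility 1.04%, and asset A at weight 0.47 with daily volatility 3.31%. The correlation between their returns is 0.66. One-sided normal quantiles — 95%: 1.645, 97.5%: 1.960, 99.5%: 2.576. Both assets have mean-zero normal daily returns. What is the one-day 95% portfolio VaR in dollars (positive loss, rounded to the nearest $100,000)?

σ_p² = 0.53²·1.04² + 0.47²·3.31² + 2·0.66·0.53·0.47·1.04·3.31 = 3.8559 (%²).
σ_p = √3.8559 = 1.964%.
VaR = 1.645 × 1.964% = 3.231%; on $750,000,000 that is $24,232,500.

$24,200,000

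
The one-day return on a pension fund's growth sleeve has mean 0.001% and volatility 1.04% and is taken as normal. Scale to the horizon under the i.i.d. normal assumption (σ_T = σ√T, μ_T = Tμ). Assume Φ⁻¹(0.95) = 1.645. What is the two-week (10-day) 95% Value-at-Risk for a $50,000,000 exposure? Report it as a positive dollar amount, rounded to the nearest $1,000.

σ_{10d} = 1.04% × √10 = 3.289%; μ_{10d} = 10 × 0.001% = 0.010%.
VaR = −(0.010%) + 1.645 × 3.289% = 5.400%.
On $50,000,000: 0.05400 × $50,000,000 = $2,700,000.

$2,700,000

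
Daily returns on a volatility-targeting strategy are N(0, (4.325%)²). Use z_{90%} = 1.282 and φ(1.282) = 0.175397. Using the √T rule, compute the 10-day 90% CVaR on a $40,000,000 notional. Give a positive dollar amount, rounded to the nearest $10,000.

σ_{10d} = 4.325% × √10 = 13.677%.
ES multiplier = φ(z)/(1−α) = 0.175397/0.1 = 1.754.
ES = 13.677% × 1.754 = 23.989%; on $40,000,000: $9,595,600.

$9,600,000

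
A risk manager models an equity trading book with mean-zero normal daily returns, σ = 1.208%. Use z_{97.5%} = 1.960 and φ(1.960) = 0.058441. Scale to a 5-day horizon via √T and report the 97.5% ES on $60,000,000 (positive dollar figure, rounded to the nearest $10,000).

σ_{5d} = 1.208% × √5 = 2.701%.
ES multiplier = φ(z)/(1−α) = 0.058441/0.025 = 2.338.
ES = 2.701% × 2.338 = 6.315%; on $60,000,000: $3,789,000.

$3,790,000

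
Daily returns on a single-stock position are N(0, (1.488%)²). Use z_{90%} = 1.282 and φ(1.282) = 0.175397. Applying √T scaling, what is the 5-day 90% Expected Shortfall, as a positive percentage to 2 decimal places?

σ_{5d} = 1.488% × √5 = 3.327%.
ES multiplier = φ(z)/(1−α) = 0.175397/0.1 = 1.754.
ES = 3.327% × 1.754 = 5.836%.

5.84%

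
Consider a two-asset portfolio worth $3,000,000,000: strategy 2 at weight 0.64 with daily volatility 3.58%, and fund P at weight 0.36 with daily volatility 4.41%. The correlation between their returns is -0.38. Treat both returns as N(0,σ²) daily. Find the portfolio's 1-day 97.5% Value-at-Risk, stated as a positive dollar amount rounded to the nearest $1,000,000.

σ_p² = 0.64²·3.58² + 0.36²·4.41² + 2·-0.38·0.64·0.36·3.58·4.41 = 5.0056 (%²).
σ_p = √5.0056 = 2.237%.
At 97.5%, z = 1.960.
VaR = 1.960 × 2.237% = 4.385%; on $3,000,000,000 that is $131,550,000.

$132,000,000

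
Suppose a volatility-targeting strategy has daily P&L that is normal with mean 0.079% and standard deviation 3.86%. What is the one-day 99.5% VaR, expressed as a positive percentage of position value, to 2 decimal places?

At 99.5% one-sided, z = 2.576.
VaR = −μ + z·σ = −(0.079%) + 2.576 × 3.86% = 9.864%.

9.86%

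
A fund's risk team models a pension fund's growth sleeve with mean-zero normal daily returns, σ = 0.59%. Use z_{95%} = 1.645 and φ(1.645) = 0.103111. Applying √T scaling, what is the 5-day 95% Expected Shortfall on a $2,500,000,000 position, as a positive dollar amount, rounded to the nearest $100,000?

$68,000,000

σ_{5d} = 0.59% × √5 = 1.319%.
ES multiplier = φ(z)/(1−α) = 0.103111/0.05 = 2.062.
ES = 1.319% × 2.062 = 2.720%; on $2,500,000,000: $68,000,000.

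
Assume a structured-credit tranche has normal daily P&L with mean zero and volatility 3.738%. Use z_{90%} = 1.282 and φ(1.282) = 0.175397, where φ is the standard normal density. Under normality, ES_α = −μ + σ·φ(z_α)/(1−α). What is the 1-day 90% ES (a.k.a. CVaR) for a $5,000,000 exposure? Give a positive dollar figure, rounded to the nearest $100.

Tail multiplier: φ(z)/(1−α) = 0.175397 / 0.1 = 1.754.
ES = 3.738% × 1.754 = 6.556%.
On $5,000,000: 0.06556 × $5,000,000 = $327,800.

$327,800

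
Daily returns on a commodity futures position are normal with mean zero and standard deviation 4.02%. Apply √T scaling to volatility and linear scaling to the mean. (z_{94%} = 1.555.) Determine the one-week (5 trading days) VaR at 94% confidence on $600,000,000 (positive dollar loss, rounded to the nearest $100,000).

σ_{5d} = 4.02% × √5 = 8.989%.
VaR = 1.555 × 8.989% = 13.978%.
On $600,000,000: 0.13978 × $600,000,000 = $83,868,000.

$83,900,000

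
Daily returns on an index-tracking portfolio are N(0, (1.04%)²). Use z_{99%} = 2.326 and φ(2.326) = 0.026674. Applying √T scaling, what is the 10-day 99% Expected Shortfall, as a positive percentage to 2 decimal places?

σ_{10d} = 1.04% × √10 = 3.289%.
ES multiplier = φ(z)/(1−α) = 0.026674/0.01 = 2.667.
ES = 3.289% × 2.667 = 8.772%.

8.77%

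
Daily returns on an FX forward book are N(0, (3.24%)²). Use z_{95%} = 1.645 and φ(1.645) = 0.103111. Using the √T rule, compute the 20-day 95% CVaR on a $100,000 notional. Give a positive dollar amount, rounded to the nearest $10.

σ_{20d} = 3.24% × √20 = 14.490%.
ES multiplier = φ(z)/(1−α) = 0.103111/0.05 = 2.062.
ES = 14.490% × 2.062 = 29.878%; on $100,000: $29,878.

$29,880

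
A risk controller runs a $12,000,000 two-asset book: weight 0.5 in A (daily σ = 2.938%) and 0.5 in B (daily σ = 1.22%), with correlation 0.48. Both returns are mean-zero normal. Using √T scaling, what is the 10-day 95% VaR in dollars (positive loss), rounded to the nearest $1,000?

σ_p = √(0.5²·2.938² + 0.5²·1.22² + 2·0.48·0.5·0.5·2.938·1.22) = 1.841%.
σ_{10d} = 1.841% × √10 = 5.822%.
z(95%) = 1.645.
VaR = 1.645 × 5.822% = 9.577%; on $12,000,000 that is $1,149,240.

$1,149,000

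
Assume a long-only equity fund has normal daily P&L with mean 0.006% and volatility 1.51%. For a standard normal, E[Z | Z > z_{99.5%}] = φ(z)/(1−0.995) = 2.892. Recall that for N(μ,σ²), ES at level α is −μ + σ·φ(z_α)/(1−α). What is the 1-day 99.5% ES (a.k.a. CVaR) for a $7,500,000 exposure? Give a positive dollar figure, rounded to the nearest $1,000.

$327,000

ES = −(0.006%) + 1.51% × 2.892 = 4.361%.
On $7,500,000: 0.04361 × $7,500,000 = $327,075.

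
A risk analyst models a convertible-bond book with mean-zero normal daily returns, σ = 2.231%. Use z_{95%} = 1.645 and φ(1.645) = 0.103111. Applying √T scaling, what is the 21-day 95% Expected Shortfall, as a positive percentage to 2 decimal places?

σ_{21d} = 2.231% × √21 = 10.224%.
ES multiplier = φ(z)/(1−α) = 0.103111/0.05 = 2.062.
ES = 10.224% × 2.062 = 21.082%.

21.08%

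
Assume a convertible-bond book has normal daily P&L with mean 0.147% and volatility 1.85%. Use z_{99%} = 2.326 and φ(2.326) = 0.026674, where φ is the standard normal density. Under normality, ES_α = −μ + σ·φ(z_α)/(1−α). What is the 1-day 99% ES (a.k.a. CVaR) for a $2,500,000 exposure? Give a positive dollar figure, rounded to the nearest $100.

$119,700

Tail multiplier: φ(z)/(1−α) = 0.026674 / 0.01 = 2.667.
ES = −(0.147%) + 1.85% × 2.667 = 4.787%.
On $2,500,000: 0.04787 × $2,500,000 = $119,675.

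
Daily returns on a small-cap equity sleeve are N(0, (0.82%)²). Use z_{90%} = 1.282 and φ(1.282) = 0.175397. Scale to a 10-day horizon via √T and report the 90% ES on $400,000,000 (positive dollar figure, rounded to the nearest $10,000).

$18,190,000

σ_{10d} = 0.82% × √10 = 2.593%.
ES multiplier = φ(z)/(1−α) = 0.175397/0.1 = 1.754.
ES = 2.593% × 1.754 = 4.548%; on $400,000,000: $18,192,000.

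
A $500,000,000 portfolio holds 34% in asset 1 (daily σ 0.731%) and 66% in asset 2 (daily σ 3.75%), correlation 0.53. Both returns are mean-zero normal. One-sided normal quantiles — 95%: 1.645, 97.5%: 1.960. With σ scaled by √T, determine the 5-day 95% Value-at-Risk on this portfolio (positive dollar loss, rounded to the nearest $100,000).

$48,100,000

σ_p = √(0.34²·0.731² + 0.66²·3.75² + 2·0.53·0.34·0.66·0.731·3.75) = 2.615%.
σ_{5d} = 2.615% × √5 = 5.847%.
VaR = 1.645 × 5.847% = 9.618%; on $500,000,000 that is $48,090,000.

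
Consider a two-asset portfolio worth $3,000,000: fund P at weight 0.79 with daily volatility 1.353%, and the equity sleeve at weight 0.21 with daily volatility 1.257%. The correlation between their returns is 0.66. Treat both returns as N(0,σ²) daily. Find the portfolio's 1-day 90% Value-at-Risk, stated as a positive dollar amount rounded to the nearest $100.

σ_p² = 0.79²·1.353² + 0.21²·1.257² + 2·0.66·0.79·0.21·1.353·1.257 = 1.5846 (%²).
σ_p = √1.5846 = 1.259%.
At 90%, z = 1.282.
VaR = 1.282 × 1.259% = 1.614%; on $3,000,000 that is $48,420.

$48,400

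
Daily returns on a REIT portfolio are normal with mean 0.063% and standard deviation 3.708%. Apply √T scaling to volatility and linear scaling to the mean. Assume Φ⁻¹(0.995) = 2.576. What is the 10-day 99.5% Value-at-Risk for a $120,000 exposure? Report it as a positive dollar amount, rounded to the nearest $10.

$35,490

σ_{10d} = 3.708% × √10 = 11.726%; μ_{10d} = 10 × 0.063% = 0.630%.
VaR = −(0.630%) + 2.576 × 11.726% = 29.576%.
On $120,000: 0.29576 × $120,000 = $35,491.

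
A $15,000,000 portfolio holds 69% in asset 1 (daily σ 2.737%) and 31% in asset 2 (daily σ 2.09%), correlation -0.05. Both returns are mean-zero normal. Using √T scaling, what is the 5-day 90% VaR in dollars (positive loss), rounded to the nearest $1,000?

σ_p = √(0.69²·2.737² + 0.31²·2.09² + 2·-0.05·0.69·0.31·2.737·2.09) = 1.966%.
σ_{5d} = 1.966% × √5 = 4.396%.
z(90%) = 1.282.
VaR = 1.282 × 4.396% = 5.636%; on $15,000,000 that is $845,400.

$845,000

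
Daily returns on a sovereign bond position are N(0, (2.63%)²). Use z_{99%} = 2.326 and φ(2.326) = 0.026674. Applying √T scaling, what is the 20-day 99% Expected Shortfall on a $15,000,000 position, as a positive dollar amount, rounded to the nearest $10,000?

σ_{20d} = 2.63% × √20 = 11.762%.
ES multiplier = φ(z)/(1−α) = 0.026674/0.01 = 2.667.
ES = 11.762% × 2.667 = 31.369%; on $15,000,000: $4,705,350.

$4,710,000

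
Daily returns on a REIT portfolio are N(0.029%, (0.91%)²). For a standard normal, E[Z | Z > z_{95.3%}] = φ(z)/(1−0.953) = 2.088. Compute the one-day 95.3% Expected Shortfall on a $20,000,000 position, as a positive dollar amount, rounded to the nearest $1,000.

$374,000

ES = −(0.029%) + 0.91% × 2.088 = 1.871%.
On $20,000,000: 0.01871 × $20,000,000 = $374,200.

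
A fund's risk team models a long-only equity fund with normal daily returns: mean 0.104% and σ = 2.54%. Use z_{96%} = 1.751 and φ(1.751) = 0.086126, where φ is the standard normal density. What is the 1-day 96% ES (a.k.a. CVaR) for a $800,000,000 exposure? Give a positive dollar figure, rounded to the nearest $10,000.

$42,920,000

Tail multiplier: φ(z)/(1−α) = 0.086126 / 0.04 = 2.153.
ES = −(0.104%) + 2.54% × 2.153 = 5.365%.
On $800,000,000: 0.05365 × $800,000,000 = $42,920,000.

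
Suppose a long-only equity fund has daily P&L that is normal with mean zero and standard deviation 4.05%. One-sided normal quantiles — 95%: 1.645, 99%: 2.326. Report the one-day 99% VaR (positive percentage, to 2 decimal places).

VaR = z·σ = 2.326 × 4.05% = 9.420%.

9.42%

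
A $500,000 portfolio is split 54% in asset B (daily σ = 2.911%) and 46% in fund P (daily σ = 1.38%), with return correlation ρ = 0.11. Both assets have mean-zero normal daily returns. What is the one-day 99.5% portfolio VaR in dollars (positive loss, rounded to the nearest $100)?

σ_p² = 0.54²·2.911² + 0.46²·1.38² + 2·0.11·0.54·0.46·2.911·1.38 = 3.0935 (%²).
σ_p = √3.0935 = 1.759%.
At 99.5%, z = 2.576.
VaR = 2.576 × 1.759% = 4.531%; on $500,000 that is $22,655.

$22,700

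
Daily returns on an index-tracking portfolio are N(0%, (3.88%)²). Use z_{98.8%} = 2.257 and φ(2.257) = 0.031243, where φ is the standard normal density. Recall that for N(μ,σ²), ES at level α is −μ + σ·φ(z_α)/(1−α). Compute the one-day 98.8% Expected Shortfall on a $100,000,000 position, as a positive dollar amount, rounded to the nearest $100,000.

$10,100,000

Tail multiplier: φ(z)/(1−α) = 0.031243 / 0.012 = 2.604.
ES = 3.88% × 2.604 = 10.104%.
On $100,000,000: 0.10104 × $100,000,000 = $10,104,000.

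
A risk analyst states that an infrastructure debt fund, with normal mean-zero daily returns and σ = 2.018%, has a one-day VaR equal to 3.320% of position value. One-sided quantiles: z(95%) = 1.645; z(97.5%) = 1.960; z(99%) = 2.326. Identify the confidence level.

95%

Implied z = VaR/σ = 3.320 / 2.018 = 1.645.
This matches z(95%) = 1.645.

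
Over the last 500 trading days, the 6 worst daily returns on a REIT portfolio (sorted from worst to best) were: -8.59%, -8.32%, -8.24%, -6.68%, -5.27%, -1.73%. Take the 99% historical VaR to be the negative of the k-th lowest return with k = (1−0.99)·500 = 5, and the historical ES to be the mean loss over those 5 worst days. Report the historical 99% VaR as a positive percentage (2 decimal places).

5.27%

k = 5; the 5th lowest return is -5.27%, so VaR = 5.27%.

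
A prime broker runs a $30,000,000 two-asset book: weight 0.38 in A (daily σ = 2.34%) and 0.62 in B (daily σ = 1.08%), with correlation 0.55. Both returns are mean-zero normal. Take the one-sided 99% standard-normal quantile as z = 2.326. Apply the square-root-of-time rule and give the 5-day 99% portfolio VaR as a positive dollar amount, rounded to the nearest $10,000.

σ_p = √(0.38²·2.34² + 0.62²·1.08² + 2·0.55·0.38·0.62·2.34·1.08) = 1.376%.
σ_{5d} = 1.376% × √5 = 3.077%.
VaR = 2.326 × 3.077% = 7.157%; on $30,000,000 that is $2,147,100.

$2,150,000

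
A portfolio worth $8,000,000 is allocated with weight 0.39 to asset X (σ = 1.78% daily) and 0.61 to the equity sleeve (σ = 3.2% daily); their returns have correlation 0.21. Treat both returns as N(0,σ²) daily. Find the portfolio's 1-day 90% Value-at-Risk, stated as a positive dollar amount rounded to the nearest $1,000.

σ_p² = 0.39²·1.78² + 0.61²·3.2² + 2·0.21·0.39·0.61·1.78·3.2 = 4.8614 (%²).
σ_p = √4.8614 = 2.205%.
At 90%, z = 1.282.
VaR = 1.282 × 2.205% = 2.827%; on $8,000,000 that is $226,160.

$226,000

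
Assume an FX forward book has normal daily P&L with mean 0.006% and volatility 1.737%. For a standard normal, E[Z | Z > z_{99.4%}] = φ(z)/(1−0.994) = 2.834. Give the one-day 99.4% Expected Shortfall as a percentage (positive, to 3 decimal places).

4.917%

ES = −(0.006%) + 1.737% × 2.834 = 4.917%.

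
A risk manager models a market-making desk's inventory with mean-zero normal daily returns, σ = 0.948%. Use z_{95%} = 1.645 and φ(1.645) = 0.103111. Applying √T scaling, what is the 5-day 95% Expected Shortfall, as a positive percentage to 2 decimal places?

σ_{5d} = 0.948% × √5 = 2.120%.
ES multiplier = φ(z)/(1−α) = 0.103111/0.05 = 2.062.
ES = 2.120% × 2.062 = 4.371%.

4.37%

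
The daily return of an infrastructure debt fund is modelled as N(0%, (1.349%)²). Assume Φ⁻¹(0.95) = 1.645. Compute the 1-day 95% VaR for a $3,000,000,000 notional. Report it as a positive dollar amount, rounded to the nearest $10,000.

$66,570,000

VaR = z·σ = 1.645 × 1.349% = 2.219%.
On $3,000,000,000: 0.02219 × $3,000,000,000 = $66,570,000.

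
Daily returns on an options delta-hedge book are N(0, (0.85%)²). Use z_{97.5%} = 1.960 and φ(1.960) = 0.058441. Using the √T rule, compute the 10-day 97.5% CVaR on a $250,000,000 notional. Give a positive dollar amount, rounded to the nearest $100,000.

$15,700,000

σ_{10d} = 0.85% × √10 = 2.688%.
ES multiplier = φ(z)/(1−α) = 0.058441/0.025 = 2.338.
ES = 2.688% × 2.338 = 6.285%; on $250,000,000: $15,712,500.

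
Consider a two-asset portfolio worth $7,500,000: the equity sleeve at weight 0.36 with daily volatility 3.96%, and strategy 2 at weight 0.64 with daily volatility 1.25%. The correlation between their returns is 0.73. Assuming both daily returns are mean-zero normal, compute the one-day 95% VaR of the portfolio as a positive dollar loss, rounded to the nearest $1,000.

$257,000

σ_p² = 0.36²·3.96² + 0.64²·1.25² + 2·0.73·0.36·0.64·3.96·1.25 = 4.3374 (%²).
σ_p = √4.3374 = 2.083%.
At 95%, z = 1.645.
VaR = 1.645 × 2.083% = 3.427%; on $7,500,000 that is $257,025.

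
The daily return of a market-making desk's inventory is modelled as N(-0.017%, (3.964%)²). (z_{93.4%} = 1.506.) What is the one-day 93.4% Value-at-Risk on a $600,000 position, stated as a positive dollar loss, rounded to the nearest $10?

$35,920

VaR = −μ + z·σ = −(-0.017%) + 1.506 × 3.964% = 5.987%.
On $600,000: 0.05987 × $600,000 = $35,922.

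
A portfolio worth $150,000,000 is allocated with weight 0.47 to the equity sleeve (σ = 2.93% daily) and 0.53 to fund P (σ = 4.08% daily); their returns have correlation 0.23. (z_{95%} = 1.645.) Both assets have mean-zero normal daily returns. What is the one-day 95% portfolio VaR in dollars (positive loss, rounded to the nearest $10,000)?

σ_p² = 0.47²·2.93² + 0.53²·4.08² + 2·0.23·0.47·0.53·2.93·4.08 = 7.9422 (%²).
σ_p = √7.9422 = 2.818%.
VaR = 1.645 × 2.818% = 4.636%; on $150,000,000 that is $6,954,000.

$6,950,000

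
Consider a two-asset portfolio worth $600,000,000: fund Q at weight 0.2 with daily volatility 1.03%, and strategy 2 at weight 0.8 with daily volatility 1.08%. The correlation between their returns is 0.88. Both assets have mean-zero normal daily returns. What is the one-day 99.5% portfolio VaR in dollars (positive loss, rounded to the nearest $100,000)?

$16,200,000

σ_p² = 0.2²·1.03² + 0.8²·1.08² + 2·0.88·0.2·0.8·1.03·1.08 = 1.1022 (%²).
σ_p = √1.1022 = 1.050%.
At 99.5%, z = 2.576.
VaR = 2.576 × 1.050% = 2.705%; on $600,000,000 that is $16,230,000.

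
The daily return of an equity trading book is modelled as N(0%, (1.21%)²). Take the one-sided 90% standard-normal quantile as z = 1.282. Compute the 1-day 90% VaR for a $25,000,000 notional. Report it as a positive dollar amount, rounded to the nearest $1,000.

$388,000

VaR = z·σ = 1.282 × 1.21% = 1.551%.
On $25,000,000: 0.01551 × $25,000,000 = $387,750.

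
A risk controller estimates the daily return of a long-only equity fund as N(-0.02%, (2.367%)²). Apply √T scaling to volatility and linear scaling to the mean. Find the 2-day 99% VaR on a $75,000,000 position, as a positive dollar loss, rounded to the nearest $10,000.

At 99%, z = 2.326.
σ_{2d} = 2.367% × √2 = 3.347%; μ_{2d} = 2 × -0.02% = -0.040%.
VaR = −(-0.040%) + 2.326 × 3.347% = 7.825%.
On $75,000,000: 0.07825 × $75,000,000 = $5,868,750.

$5,870,000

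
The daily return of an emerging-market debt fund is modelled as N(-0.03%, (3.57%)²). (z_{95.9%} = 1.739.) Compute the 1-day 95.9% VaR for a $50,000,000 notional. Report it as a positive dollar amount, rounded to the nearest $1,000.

VaR = −μ + z·σ = −(-0.03%) + 1.739 × 3.57% = 6.238%.
On $50,000,000: 0.06238 × $50,000,000 = $3,119,000.

$3,119,000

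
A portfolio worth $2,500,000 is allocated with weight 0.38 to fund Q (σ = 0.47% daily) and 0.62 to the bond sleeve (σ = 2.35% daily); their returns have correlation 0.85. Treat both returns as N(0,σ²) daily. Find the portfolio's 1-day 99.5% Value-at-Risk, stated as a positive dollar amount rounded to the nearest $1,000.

$104,000

σ_p² = 0.38²·0.47² + 0.62²·2.35² + 2·0.85·0.38·0.62·0.47·2.35 = 2.5971 (%²).
σ_p = √2.5971 = 1.612%.
At 99.5%, z = 2.576.
VaR = 2.576 × 1.612% = 4.153%; on $2,500,000 that is $103,825.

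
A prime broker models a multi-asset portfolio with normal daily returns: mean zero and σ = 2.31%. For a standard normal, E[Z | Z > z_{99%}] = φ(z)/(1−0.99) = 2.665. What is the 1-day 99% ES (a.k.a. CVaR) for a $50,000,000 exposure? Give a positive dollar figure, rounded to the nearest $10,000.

ES = 2.31% × 2.665 = 6.156%.
On $50,000,000: 0.06156 × $50,000,000 = $3,078,000.

$3,080,000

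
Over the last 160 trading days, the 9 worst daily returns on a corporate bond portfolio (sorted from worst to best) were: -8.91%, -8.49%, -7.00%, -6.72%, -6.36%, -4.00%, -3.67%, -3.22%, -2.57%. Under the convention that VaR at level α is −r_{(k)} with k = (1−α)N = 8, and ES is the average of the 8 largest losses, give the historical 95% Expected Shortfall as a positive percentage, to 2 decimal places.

The 8 worst returns sum to -48.37%.
ES = −(-48.37%) / 8 = 6.04625% ≈ 6.05%.

6.05%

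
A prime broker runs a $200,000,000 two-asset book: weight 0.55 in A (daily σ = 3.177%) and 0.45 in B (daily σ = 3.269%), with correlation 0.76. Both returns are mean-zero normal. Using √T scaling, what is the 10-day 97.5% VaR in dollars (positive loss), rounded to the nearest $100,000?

σ_p = √(0.55²·3.177² + 0.45²·3.269² + 2·0.76·0.55·0.45·3.177·3.269) = 3.021%.
σ_{10d} = 3.021% × √10 = 9.553%.
z(97.5%) = 1.960.
VaR = 1.960 × 9.553% = 18.724%; on $200,000,000 that is $37,448,000.

$37,400,000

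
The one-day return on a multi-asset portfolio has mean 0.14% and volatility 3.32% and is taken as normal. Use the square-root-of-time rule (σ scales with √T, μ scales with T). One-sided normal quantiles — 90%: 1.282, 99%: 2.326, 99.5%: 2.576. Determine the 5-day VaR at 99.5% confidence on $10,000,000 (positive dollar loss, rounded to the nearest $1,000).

σ_{5d} = 3.32% × √5 = 7.424%; μ_{5d} = 5 × 0.14% = 0.700%.
VaR = −(0.700%) + 2.576 × 7.424% = 18.424%.
On $10,000,000: 0.18424 × $10,000,000 = $1,842,400.

$1,842,000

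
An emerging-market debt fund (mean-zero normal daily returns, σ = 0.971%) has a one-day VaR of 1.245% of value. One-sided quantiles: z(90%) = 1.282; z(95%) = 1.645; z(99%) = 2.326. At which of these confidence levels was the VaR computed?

Implied z = VaR/σ = 1.245 / 0.971 = 1.282.
This matches z(90%) = 1.282.

90%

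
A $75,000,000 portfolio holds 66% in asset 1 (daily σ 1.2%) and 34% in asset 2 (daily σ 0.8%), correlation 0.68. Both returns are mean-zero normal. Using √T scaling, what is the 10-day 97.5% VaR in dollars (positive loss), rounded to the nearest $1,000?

σ_p = √(0.66²·1.2² + 0.34²·0.8² + 2·0.68·0.66·0.34·1.2·0.8) = 0.997%.
σ_{10d} = 0.997% × √10 = 3.153%.
z(97.5%) = 1.960.
VaR = 1.960 × 3.153% = 6.180%; on $75,000,000 that is $4,635,000.

$4,635,000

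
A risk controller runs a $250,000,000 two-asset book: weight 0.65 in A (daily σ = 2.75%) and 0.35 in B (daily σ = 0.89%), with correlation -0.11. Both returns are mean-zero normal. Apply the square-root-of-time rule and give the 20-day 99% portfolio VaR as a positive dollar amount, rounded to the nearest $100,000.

σ_p = √(0.65²·2.75² + 0.35²·0.89² + 2·-0.11·0.65·0.35·2.75·0.89) = 1.780%.
σ_{20d} = 1.780% × √20 = 7.960%.
z(99%) = 2.326.
VaR = 2.326 × 7.960% = 18.515%; on $250,000,000 that is $46,287,500.

$46,300,000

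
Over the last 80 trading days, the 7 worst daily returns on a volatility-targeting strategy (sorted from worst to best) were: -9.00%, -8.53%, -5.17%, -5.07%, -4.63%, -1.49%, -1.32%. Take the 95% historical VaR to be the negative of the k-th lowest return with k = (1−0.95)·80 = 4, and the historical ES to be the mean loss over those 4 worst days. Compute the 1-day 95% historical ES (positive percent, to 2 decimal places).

6.94%

The 4 worst returns sum to -27.77%.
ES = −(-27.77%) / 4 = 6.9425% ≈ 6.94%.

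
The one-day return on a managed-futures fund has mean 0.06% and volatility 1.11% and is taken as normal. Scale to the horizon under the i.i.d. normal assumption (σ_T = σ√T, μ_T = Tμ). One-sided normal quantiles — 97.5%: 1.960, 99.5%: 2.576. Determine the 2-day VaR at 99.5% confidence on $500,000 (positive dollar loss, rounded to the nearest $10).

σ_{2d} = 1.11% × √2 = 1.570%; μ_{2d} = 2 × 0.06% = 0.120%.
VaR = −(0.120%) + 2.576 × 1.570% = 3.924%.
On $500,000: 0.03924 × $500,000 = $19,620.

$19,620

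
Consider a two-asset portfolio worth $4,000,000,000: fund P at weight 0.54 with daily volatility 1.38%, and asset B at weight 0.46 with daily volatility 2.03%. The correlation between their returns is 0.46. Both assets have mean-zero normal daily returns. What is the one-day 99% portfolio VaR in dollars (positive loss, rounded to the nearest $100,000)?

$133,800,000

σ_p² = 0.54²·1.38² + 0.46²·2.03² + 2·0.46·0.54·0.46·1.38·2.03 = 2.0675 (%²).
σ_p = √2.0675 = 1.438%.
At 99%, z = 2.326.
VaR = 2.326 × 1.438% = 3.345%; on $4,000,000,000 that is $133,800,000.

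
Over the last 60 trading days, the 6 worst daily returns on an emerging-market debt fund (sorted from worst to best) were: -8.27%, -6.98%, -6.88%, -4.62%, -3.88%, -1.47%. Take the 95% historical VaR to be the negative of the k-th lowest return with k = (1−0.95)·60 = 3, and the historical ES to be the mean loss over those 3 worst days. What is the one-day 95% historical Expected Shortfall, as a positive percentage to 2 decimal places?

7.38%

The 3 worst returns sum to -22.13%.
ES = −(-22.13%) / 3 = 7.3766…% ≈ 7.38%.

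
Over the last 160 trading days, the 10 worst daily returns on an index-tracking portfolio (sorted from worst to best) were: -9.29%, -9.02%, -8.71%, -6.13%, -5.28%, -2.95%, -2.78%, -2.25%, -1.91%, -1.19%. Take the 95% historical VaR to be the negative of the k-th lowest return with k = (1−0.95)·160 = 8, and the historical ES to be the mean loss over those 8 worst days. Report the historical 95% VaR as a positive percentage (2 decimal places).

k = 8; the 8th lowest return is -2.25%, so VaR = 2.25%.

2.25%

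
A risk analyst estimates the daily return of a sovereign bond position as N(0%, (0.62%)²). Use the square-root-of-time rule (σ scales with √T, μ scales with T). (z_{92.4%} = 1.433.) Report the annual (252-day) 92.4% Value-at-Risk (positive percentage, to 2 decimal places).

σ_{252d} = 0.62% × √252 = 9.842%.
VaR = 1.433 × 9.842% = 14.104%.

14.10%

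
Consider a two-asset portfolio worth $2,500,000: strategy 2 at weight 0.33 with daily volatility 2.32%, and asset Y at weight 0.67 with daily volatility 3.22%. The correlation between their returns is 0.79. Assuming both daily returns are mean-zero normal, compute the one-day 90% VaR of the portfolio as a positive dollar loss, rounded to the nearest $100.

σ_p² = 0.33²·2.32² + 0.67²·3.22² + 2·0.79·0.33·0.67·2.32·3.22 = 7.8502 (%²).
σ_p = √7.8502 = 2.802%.
At 90%, z = 1.282.
VaR = 1.282 × 2.802% = 3.592%; on $2,500,000 that is $89,800.

$89,800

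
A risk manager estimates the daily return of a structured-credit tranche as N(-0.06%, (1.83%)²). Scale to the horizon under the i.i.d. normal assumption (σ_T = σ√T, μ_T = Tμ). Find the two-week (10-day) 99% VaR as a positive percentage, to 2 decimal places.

At 99%, z = 2.326.
σ_{10d} = 1.83% × √10 = 5.787%; μ_{10d} = 10 × -0.06% = -0.600%.
VaR = −(-0.600%) + 2.326 × 5.787% = 14.061%.

14.06%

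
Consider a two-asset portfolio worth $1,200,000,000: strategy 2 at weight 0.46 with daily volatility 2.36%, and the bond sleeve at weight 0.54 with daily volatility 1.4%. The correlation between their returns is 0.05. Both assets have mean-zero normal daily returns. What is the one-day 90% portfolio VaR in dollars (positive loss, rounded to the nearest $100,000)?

$20,800,000

σ_p² = 0.46²·2.36² + 0.54²·1.4² + 2·0.05·0.46·0.54·2.36·1.4 = 1.8321 (%²).
σ_p = √1.8321 = 1.354%.
At 90%, z = 1.282.
VaR = 1.282 × 1.354% = 1.736%; on $1,200,000,000 that is $20,832,000.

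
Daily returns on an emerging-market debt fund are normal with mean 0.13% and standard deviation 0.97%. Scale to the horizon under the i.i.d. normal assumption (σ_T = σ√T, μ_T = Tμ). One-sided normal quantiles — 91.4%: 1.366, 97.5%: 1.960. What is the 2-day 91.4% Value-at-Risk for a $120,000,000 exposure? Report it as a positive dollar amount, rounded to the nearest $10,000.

$1,940,000

σ_{2d} = 0.97% × √2 = 1.372%; μ_{2d} = 2 × 0.13% = 0.260%.
VaR = −(0.260%) + 1.366 × 1.372% = 1.614%.
On $120,000,000: 0.01614 × $120,000,000 = $1,936,800.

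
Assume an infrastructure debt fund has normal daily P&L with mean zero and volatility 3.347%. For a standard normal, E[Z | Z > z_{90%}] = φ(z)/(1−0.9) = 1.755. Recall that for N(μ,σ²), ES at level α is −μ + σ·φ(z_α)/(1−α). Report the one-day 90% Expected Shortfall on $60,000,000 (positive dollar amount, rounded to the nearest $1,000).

$3,524,000

ES = 3.347% × 1.755 = 5.874%.
On $60,000,000: 0.05874 × $60,000,000 = $3,524,400.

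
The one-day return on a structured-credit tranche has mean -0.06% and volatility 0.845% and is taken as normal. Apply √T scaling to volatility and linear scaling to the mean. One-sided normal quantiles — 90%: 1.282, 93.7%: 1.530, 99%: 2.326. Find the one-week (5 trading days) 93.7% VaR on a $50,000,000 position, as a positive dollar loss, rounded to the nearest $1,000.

σ_{5d} = 0.845% × √5 = 1.889%; μ_{5d} = 5 × -0.06% = -0.300%.
VaR = −(-0.300%) + 1.530 × 1.889% = 3.190%.
On $50,000,000: 0.03190 × $50,000,000 = $1,595,000.

$1,595,000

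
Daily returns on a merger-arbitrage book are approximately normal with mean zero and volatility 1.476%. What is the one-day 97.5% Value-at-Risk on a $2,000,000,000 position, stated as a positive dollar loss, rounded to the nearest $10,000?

At 97.5% one-sided, z = 1.960.
VaR = z·σ = 1.960 × 1.476% = 2.893%.
On $2,000,000,000: 0.02893 × $2,000,000,000 = $57,860,000.

$57,860,000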